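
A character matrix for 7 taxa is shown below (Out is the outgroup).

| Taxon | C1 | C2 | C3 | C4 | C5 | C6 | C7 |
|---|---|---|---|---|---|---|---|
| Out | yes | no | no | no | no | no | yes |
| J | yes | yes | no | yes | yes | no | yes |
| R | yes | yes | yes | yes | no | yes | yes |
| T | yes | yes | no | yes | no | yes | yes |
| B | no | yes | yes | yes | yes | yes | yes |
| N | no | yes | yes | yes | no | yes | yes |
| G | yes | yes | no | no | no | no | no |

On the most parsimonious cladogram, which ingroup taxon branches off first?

G

Character polarity is set by the outgroup: the derived state is whichever differs from the outgroup's state, so for C1, C7 the derived state is 'no', and for the remaining characters it is 'yes'.
Only B and N show the derived state 'no' for C1, supporting them as a clade.
All ingroup taxa share the derived state 'yes' for C2; it defines the ingroup but does not resolve relationships within it.
C3: derived state 'yes' in B, N, and R only — synapomorphy for {B, N, R}.
C4 (derived state 'yes') is shared by B, J, N, R, and T — a synapomorphy uniting that clade.
C5 groups B and J, which is incompatible with the clades supported by the remaining characters; treating it as convergent (homoplasy) costs fewer steps than any alternative tree.
Only B, N, R, and T show the derived state 'yes' for C6, supporting them as a clade.
C7 (derived state 'no') is unique to G (autapomorphy; uninformative for grouping).
Most parsimonious ingroup topology: ((J,((R,(B,N)),T)),G).
G is sister to the clade containing all other ingroup taxa, so it is the earliest-diverging (most basal) ingroup lineage.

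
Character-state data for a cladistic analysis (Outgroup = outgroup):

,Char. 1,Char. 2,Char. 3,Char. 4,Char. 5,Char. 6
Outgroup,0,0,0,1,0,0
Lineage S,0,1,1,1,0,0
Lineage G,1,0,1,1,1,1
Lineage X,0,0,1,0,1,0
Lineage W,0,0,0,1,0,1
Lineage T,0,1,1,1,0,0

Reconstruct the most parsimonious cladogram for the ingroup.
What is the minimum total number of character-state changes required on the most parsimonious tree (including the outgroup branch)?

Character polarity is set by the outgroup: the derived state is whichever differs from the outgroup's state, so for Char. 4 the derived state is '0', and for the remaining characters it is '1'.
Char. 1 (derived state '1') is unique to Lineage G (autapomorphy; uninformative for grouping).
Char. 2: derived state '1' in Lineage S and Lineage T only — synapomorphy for {Lineage S, Lineage T}.
Only Lineage G, Lineage S, Lineage T, and Lineage X show the derived state '1' for Char. 3, supporting them as a clade.
Char. 4: derived state '0' in Lineage X only — an autapomorphy, so it tells us nothing about relationships among taxa.
Char. 5 (derived state '1') is shared by Lineage G and Lineage X — a synapomorphy uniting that clade.
Char. 6 groups Lineage G and Lineage W, which is incompatible with the clades supported by the remaining characters; treating it as convergent (homoplasy) costs fewer steps than any alternative tree.
Most parsimonious ingroup topology: (((Lineage S,Lineage T),(Lineage G,Lineage X)),Lineage W).
Changes per character on this tree: Char. 1: 1; Char. 2: 1; Char. 3: 1; Char. 4: 1; Char. 5: 1; Char. 6: 2.
Total = 7.

7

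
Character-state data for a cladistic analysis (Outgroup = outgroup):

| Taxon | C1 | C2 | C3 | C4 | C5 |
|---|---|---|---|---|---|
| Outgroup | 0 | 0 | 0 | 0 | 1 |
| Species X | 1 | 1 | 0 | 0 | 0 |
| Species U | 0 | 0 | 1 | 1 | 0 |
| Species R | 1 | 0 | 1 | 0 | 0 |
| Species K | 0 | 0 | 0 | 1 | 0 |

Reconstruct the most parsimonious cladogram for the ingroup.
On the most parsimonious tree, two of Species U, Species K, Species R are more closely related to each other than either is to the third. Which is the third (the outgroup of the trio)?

Species R

Character polarity is set by the outgroup: the derived state is whichever differs from the outgroup's state, so for C5 the derived state is '0', and for the remaining characters it is '1'.
C1: derived state '1' in Species R and Species X only — synapomorphy for {Species R, Species X}.
C2: derived state '1' in Species X only — an autapomorphy, so it tells us nothing about relationships among taxa.
C3 (state '1') occurs in Species R and Species U but conflicts with the nesting implied by the other characters — most parsimoniously interpreted as homoplasy.
C4: derived state '1' in Species K and Species U only — synapomorphy for {Species K, Species U}.
C5 (derived state '0') is shared by all ingroup taxa — unites the whole ingroup.
Most parsimonious ingroup topology: ((Species X,Species R),(Species U,Species K)).
Species U and Species K share a more recent common ancestor with each other than either does with Species R, so Species R is the least closely related of the three.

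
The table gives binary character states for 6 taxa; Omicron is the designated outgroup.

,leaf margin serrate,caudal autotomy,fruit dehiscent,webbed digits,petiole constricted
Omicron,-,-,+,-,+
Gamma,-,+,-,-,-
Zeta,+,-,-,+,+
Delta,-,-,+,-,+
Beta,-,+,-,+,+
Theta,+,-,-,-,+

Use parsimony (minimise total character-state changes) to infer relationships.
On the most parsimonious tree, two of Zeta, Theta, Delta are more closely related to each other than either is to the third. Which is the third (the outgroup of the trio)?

Delta

Character polarity is set by the outgroup: the derived state is whichever differs from the outgroup's state, so for fruit dehiscent, petiole constricted the derived state is '-', and for the remaining characters it is '+'.
leaf margin serrate: derived state '+' in Theta and Zeta only — synapomorphy for {Theta, Zeta}.
Only Beta and Gamma show the derived state '+' for caudal autotomy, supporting them as a clade.
fruit dehiscent (derived state '-') is shared by Beta, Gamma, Theta, and Zeta — a synapomorphy uniting that clade.
webbed digits (state '+') occurs in Beta and Zeta but conflicts with the nesting implied by the other characters — most parsimoniously interpreted as homoplasy.
petiole constricted (derived state '-') is unique to Gamma (autapomorphy; uninformative for grouping).
Most parsimonious ingroup topology: (((Gamma,Beta),(Zeta,Theta)),Delta).
Zeta and Theta share a more recent common ancestor with each other than either does with Delta, so Delta is the least closely related of the three.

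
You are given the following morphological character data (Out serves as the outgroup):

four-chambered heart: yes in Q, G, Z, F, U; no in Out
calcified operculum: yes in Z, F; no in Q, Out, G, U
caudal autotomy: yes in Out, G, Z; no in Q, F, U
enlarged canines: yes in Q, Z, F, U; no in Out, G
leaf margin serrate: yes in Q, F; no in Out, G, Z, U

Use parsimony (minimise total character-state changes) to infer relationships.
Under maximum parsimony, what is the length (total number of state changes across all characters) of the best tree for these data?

Character polarity is set by the outgroup: the derived state is whichever differs from the outgroup's state, so for caudal autotomy the derived state is 'no', and for the remaining characters it is 'yes'.
All ingroup taxa share the derived state 'yes' for four-chambered heart; it defines the ingroup but does not resolve relationships within it.
calcified operculum (state 'yes') occurs in F and Z but conflicts with the nesting implied by the other characters — most parsimoniously interpreted as homoplasy.
caudal autotomy (derived state 'no') is shared by F, Q, and U — a synapomorphy uniting that clade.
Only F, Q, U, and Z show the derived state 'yes' for enlarged canines, supporting them as a clade.
leaf margin serrate (derived state 'yes') is shared by F and Q — a synapomorphy uniting that clade.
Most parsimonious ingroup topology: ((((Q,F),U),Z),G).
Changes per character on this tree: four-chambered heart: 1; calcified operculum: 2; caudal autotomy: 1; enlarged canines: 1; leaf margin serrate: 1.
Total = 6.

6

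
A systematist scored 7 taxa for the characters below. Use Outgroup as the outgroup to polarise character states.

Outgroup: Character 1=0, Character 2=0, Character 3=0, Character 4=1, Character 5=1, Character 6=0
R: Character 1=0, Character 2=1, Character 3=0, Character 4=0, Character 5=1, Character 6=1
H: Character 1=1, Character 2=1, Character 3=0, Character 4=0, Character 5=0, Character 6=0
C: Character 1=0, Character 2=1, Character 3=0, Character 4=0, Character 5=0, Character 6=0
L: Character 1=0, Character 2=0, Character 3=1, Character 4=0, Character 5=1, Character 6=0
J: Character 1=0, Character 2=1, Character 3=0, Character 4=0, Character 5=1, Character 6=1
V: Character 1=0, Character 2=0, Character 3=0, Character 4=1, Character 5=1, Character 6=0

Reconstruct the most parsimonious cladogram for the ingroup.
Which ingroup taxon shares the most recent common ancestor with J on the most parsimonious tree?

Character polarity is set by the outgroup: the derived state is whichever differs from the outgroup's state, so for Character 4, Character 5 the derived state is '0', and for the remaining characters it is '1'.
Character 1: derived state '1' in H only — an autapomorphy, so it tells us nothing about relationships among taxa.
Character 2 (derived state '1') is shared by C, H, J, and R — a synapomorphy uniting that clade.
Character 3 (derived state '1') is unique to L (autapomorphy; uninformative for grouping).
Only C, H, J, L, and R show the derived state '0' for Character 4, supporting them as a clade.
Character 5: derived state '0' in C and H only — synapomorphy for {C, H}.
Character 6 (derived state '1') is shared by J and R — a synapomorphy uniting that clade.
Most parsimonious ingroup topology: ((((R,J),(H,C)),L),V).
J and R form a cherry on this tree, so they are sister taxa.

R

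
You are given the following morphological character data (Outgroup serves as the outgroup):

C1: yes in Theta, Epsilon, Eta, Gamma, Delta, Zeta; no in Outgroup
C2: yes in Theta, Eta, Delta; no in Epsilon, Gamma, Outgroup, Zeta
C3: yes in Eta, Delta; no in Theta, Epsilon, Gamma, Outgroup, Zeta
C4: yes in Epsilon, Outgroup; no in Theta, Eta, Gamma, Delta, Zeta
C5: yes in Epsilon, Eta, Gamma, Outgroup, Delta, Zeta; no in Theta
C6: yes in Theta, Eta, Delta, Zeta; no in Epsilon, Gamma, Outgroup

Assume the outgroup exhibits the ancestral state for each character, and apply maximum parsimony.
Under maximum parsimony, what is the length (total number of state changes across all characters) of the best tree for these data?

Character polarity is set by the outgroup: the derived state is whichever differs from the outgroup's state, so for C4, C5 the derived state is 'no', and for the remaining characters it is 'yes'.
All ingroup taxa share the derived state 'yes' for C1; it defines the ingroup but does not resolve relationships within it.
C2 (derived state 'yes') is shared by Delta, Eta, and Theta — a synapomorphy uniting that clade.
Only Delta and Eta show the derived state 'yes' for C3, supporting them as a clade.
C4 (derived state 'no') is shared by Delta, Eta, Gamma, Theta, and Zeta — a synapomorphy uniting that clade.
C5 (derived state 'no') is unique to Theta (autapomorphy; uninformative for grouping).
C6 (derived state 'yes') is shared by Delta, Eta, Theta, and Zeta — a synapomorphy uniting that clade.
Most parsimonious ingroup topology: (((((Eta,Delta),Theta),Zeta),Gamma),Epsilon).
Changes per character on this tree: C1: 1; C2: 1; C3: 1; C4: 1; C5: 1; C6: 1.
Total = 6.

6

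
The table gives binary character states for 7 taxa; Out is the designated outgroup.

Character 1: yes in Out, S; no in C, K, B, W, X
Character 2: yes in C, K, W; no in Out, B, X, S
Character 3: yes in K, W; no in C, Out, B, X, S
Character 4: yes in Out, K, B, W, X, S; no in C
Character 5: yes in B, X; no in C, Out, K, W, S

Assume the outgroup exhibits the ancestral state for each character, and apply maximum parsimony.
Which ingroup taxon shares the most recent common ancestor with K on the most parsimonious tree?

Character polarity is set by the outgroup: the derived state is whichever differs from the outgroup's state, so for Character 1, Character 4 the derived state is 'no', and for the remaining characters it is 'yes'.
Only B, C, K, W, and X show the derived state 'no' for Character 1, supporting them as a clade.
Character 2 (derived state 'yes') is shared by C, K, and W — a synapomorphy uniting that clade.
Character 3 (derived state 'yes') is shared by K and W — a synapomorphy uniting that clade.
Character 4: derived state 'no' in C only — an autapomorphy, so it tells us nothing about relationships among taxa.
Character 5 (derived state 'yes') is shared by B and X — a synapomorphy uniting that clade.
Most parsimonious ingroup topology: (S,(((K,W),C),(X,B))).
K and W form a cherry on this tree, so they are sister taxa.

W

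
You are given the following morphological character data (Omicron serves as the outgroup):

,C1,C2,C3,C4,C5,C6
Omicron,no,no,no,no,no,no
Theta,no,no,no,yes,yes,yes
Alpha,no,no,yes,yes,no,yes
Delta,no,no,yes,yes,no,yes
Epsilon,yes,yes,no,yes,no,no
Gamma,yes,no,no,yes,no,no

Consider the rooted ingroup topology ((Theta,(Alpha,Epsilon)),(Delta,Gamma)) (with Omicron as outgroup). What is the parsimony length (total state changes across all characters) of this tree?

Map each character onto ((Theta,(Alpha,Epsilon)),(Delta,Gamma)) (rooted by Omicron) and count the minimum state changes it requires (Fitch parsimony):
C1: 2; C2: 1; C3: 2; C4: 1; C5: 1; C6: 3.
Total tree length = 10.

10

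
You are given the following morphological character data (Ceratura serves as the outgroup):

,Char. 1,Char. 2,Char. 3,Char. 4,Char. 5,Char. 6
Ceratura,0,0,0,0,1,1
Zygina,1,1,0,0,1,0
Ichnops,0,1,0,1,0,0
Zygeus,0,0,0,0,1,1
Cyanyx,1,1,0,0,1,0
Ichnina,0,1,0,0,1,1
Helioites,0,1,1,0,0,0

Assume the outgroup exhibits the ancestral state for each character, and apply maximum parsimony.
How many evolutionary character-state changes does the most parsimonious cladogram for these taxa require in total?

Character polarity is set by the outgroup: the derived state is whichever differs from the outgroup's state, so for Char. 5, Char. 6 the derived state is '0', and for the remaining characters it is '1'.
Char. 1 (derived state '1') is shared by Cyanyx and Zygina — a synapomorphy uniting that clade.
Char. 2 (derived state '1') is shared by Cyanyx, Helioites, Ichnina, Ichnops, and Zygina — a synapomorphy uniting that clade.
Char. 3: derived state '1' in Helioites only — an autapomorphy, so it tells us nothing about relationships among taxa.
Char. 4 (derived state '1') is unique to Ichnops (autapomorphy; uninformative for grouping).
Char. 5 (derived state '0') is shared by Helioites and Ichnops — a synapomorphy uniting that clade.
Char. 6: derived state '0' in Cyanyx, Helioites, Ichnops, and Zygina only — synapomorphy for {Cyanyx, Helioites, Ichnops, Zygina}.
Most parsimonious ingroup topology: ((((Zygina,Cyanyx),(Ichnops,Helioites)),Ichnina),Zygeus).
Changes per character on this tree: Char. 1: 1; Char. 2: 1; Char. 3: 1; Char. 4: 1; Char. 5: 1; Char. 6: 1.
Total = 6.

6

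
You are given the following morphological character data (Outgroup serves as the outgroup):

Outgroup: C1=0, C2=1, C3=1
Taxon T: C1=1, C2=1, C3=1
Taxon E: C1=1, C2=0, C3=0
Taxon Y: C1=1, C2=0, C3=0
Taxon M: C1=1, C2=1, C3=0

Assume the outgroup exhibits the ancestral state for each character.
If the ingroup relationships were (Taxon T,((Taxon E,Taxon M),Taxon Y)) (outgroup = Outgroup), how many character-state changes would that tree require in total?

Map each character onto (Taxon T,((Taxon E,Taxon M),Taxon Y)) (rooted by Outgroup) and count the minimum state changes it requires (Fitch parsimony):
C1: 1; C2: 2; C3: 1.
Total tree length = 4.

4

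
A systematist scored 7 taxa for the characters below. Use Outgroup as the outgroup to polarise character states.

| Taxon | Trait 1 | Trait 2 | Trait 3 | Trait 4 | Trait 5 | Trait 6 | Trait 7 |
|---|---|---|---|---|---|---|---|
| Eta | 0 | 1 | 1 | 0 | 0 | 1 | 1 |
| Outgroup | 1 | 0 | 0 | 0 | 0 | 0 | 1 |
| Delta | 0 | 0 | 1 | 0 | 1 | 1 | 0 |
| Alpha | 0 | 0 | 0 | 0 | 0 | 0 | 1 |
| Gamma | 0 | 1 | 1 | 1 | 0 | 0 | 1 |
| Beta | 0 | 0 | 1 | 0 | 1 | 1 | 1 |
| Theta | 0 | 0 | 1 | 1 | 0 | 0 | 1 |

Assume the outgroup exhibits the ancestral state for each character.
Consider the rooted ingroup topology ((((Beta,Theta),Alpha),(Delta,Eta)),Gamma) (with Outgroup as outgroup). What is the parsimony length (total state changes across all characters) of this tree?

Map each character onto ((((Beta,Theta),Alpha),(Delta,Eta)),Gamma) (rooted by Outgroup) and count the minimum state changes it requires (Fitch parsimony):
Trait 1: 1; Trait 2: 2; Trait 3: 2; Trait 4: 2; Trait 5: 2; Trait 6: 2; Trait 7: 1.
Total tree length = 12.

12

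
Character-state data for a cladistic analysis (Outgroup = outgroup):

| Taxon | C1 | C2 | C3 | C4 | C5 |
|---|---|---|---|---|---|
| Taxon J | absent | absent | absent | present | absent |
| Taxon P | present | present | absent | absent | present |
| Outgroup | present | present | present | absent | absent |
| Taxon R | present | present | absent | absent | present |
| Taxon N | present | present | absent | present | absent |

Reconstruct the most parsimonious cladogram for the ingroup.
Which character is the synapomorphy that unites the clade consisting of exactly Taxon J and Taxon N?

Character polarity is set by the outgroup: the derived state is whichever differs from the outgroup's state, so for C1, C2, C3 the derived state is 'absent', and for the remaining characters it is 'present'.
C1 (derived state 'absent') is unique to Taxon J (autapomorphy; uninformative for grouping).
C2: derived state 'absent' in Taxon J only — an autapomorphy, so it tells us nothing about relationships among taxa.
C3 (derived state 'absent') is shared by all ingroup taxa — unites the whole ingroup.
C4: derived state 'present' in Taxon J and Taxon N only — synapomorphy for {Taxon J, Taxon N}.
C5: derived state 'present' in Taxon P and Taxon R only — synapomorphy for {Taxon P, Taxon R}.
Most parsimonious ingroup topology: ((Taxon N,Taxon J),(Taxon R,Taxon P)).
The clade {Taxon J, Taxon N} is supported by C4: its derived state 'present' occurs in exactly those taxa and in no other taxon (including the outgroup).

C4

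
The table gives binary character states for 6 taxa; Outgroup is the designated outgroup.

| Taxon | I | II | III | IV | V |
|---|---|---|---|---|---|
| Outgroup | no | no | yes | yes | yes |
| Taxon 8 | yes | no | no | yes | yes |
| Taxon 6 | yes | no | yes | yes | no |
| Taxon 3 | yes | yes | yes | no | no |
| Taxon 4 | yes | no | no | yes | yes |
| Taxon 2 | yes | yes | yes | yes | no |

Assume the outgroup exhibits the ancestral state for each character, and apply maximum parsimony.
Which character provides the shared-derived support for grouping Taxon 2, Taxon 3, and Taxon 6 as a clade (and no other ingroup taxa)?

Character polarity is set by the outgroup: the derived state is whichever differs from the outgroup's state, so for III, IV, V the derived state is 'no', and for the remaining characters it is 'yes'.
I (derived state 'yes') is shared by all ingroup taxa — unites the whole ingroup.
II: derived state 'yes' in Taxon 2 and Taxon 3 only — synapomorphy for {Taxon 2, Taxon 3}.
Only Taxon 4 and Taxon 8 show the derived state 'no' for III, supporting them as a clade.
IV (derived state 'no') is unique to Taxon 3 (autapomorphy; uninformative for grouping).
Only Taxon 2, Taxon 3, and Taxon 6 show the derived state 'no' for V, supporting them as a clade.
Most parsimonious ingroup topology: ((Taxon 8,Taxon 4),(Taxon 6,(Taxon 3,Taxon 2))).
The clade {Taxon 2, Taxon 3, Taxon 6} is supported by V: its derived state 'no' occurs in exactly those taxa and in no other taxon (including the outgroup).

V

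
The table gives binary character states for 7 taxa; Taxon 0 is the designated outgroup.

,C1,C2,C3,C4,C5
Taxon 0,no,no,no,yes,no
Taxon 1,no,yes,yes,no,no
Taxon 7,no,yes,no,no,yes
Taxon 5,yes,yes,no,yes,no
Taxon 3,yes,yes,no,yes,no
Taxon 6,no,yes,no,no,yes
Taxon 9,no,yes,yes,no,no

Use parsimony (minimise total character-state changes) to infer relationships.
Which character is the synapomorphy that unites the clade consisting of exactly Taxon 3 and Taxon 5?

Character polarity is set by the outgroup: the derived state is whichever differs from the outgroup's state, so for C4 the derived state is 'no', and for the remaining characters it is 'yes'.
C1: derived state 'yes' in Taxon 3 and Taxon 5 only — synapomorphy for {Taxon 3, Taxon 5}.
All ingroup taxa share the derived state 'yes' for C2; it defines the ingroup but does not resolve relationships within it.
Only Taxon 1 and Taxon 9 show the derived state 'yes' for C3, supporting them as a clade.
C4: derived state 'no' in Taxon 1, Taxon 6, Taxon 7, and Taxon 9 only — synapomorphy for {Taxon 1, Taxon 6, Taxon 7, Taxon 9}.
Only Taxon 6 and Taxon 7 show the derived state 'yes' for C5, supporting them as a clade.
Most parsimonious ingroup topology: (((Taxon 1,Taxon 9),(Taxon 7,Taxon 6)),(Taxon 5,Taxon 3)).
The clade {Taxon 3, Taxon 5} is supported by C1: its derived state 'yes' occurs in exactly those taxa and in no other taxon (including the outgroup).

C1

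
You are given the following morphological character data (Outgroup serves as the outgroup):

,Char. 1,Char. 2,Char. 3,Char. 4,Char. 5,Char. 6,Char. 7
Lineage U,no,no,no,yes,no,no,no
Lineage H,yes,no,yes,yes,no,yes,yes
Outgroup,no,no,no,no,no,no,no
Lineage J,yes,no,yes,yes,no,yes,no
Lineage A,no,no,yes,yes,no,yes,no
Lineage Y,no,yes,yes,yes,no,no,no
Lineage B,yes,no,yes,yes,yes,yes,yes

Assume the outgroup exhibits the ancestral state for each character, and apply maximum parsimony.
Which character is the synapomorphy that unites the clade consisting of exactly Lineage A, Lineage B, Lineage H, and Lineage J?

Char. 6

The outgroup has state 'no' for every character, so 'yes' is the derived state throughout.
Only Lineage B, Lineage H, and Lineage J show the derived state 'yes' for Char. 1, supporting them as a clade.
Char. 2: derived state 'yes' in Lineage Y only — an autapomorphy, so it tells us nothing about relationships among taxa.
Char. 3 (derived state 'yes') is shared by Lineage A, Lineage B, Lineage H, Lineage J, and Lineage Y — a synapomorphy uniting that clade.
Char. 4 (derived state 'yes') is shared by all ingroup taxa — unites the whole ingroup.
Char. 5 (derived state 'yes') is unique to Lineage B (autapomorphy; uninformative for grouping).
Char. 6: derived state 'yes' in Lineage A, Lineage B, Lineage H, and Lineage J only — synapomorphy for {Lineage A, Lineage B, Lineage H, Lineage J}.
Only Lineage B and Lineage H show the derived state 'yes' for Char. 7, supporting them as a clade.
Most parsimonious ingroup topology: (((((Lineage H,Lineage B),Lineage J),Lineage A),Lineage Y),Lineage U).
The clade {Lineage A, Lineage B, Lineage H, Lineage J} is supported by Char. 6: its derived state 'yes' occurs in exactly those taxa and in no other taxon (including the outgroup).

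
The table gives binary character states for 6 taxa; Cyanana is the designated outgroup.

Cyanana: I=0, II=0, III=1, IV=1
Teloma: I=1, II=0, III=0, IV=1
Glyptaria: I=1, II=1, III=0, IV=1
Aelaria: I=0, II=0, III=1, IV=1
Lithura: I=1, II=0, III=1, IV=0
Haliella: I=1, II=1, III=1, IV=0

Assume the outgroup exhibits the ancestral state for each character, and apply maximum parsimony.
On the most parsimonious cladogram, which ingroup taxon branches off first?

Character polarity is set by the outgroup: the derived state is whichever differs from the outgroup's state, so for III, IV the derived state is '0', and for the remaining characters it is '1'.
I (derived state '1') is shared by Glyptaria, Haliella, Lithura, and Teloma — a synapomorphy uniting that clade.
II groups Glyptaria and Haliella, which is incompatible with the clades supported by the remaining characters; treating it as convergent (homoplasy) costs fewer steps than any alternative tree.
III: derived state '0' in Glyptaria and Teloma only — synapomorphy for {Glyptaria, Teloma}.
IV: derived state '0' in Haliella and Lithura only — synapomorphy for {Haliella, Lithura}.
Most parsimonious ingroup topology: (((Teloma,Glyptaria),(Lithura,Haliella)),Aelaria).
Aelaria is sister to the clade containing all other ingroup taxa, so it is the earliest-diverging (most basal) ingroup lineage.

Aelaria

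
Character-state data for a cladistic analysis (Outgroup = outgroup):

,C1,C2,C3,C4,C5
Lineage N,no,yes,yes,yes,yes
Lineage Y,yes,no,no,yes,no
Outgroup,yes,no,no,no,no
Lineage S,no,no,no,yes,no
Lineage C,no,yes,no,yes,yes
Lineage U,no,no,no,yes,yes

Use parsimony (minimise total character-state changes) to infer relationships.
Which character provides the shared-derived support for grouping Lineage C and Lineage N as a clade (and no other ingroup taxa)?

Character polarity is set by the outgroup: the derived state is whichever differs from the outgroup's state, so for C1 the derived state is 'no', and for the remaining characters it is 'yes'.
C1 (derived state 'no') is shared by Lineage C, Lineage N, Lineage S, and Lineage U — a synapomorphy uniting that clade.
C2: derived state 'yes' in Lineage C and Lineage N only — synapomorphy for {Lineage C, Lineage N}.
C3 (derived state 'yes') is unique to Lineage N (autapomorphy; uninformative for grouping).
All ingroup taxa share the derived state 'yes' for C4; it defines the ingroup but does not resolve relationships within it.
C5: derived state 'yes' in Lineage C, Lineage N, and Lineage U only — synapomorphy for {Lineage C, Lineage N, Lineage U}.
Most parsimonious ingroup topology: ((((Lineage C,Lineage N),Lineage U),Lineage S),Lineage Y).
The clade {Lineage C, Lineage N} is supported by C2: its derived state 'yes' occurs in exactly those taxa and in no other taxon (including the outgroup).

C2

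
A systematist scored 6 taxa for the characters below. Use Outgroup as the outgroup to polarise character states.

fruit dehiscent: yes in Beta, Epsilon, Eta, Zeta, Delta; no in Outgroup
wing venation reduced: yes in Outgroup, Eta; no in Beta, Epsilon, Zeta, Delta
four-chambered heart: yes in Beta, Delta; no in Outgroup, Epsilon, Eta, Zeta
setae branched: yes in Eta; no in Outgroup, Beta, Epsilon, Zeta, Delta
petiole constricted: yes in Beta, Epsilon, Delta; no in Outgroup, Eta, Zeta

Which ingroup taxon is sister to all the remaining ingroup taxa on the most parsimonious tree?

Eta

Character polarity is set by the outgroup: the derived state is whichever differs from the outgroup's state, so for wing venation reduced the derived state is 'no', and for the remaining characters it is 'yes'.
All ingroup taxa share the derived state 'yes' for fruit dehiscent; it defines the ingroup but does not resolve relationships within it.
wing venation reduced (derived state 'no') is shared by Beta, Delta, Epsilon, and Zeta — a synapomorphy uniting that clade.
Only Beta and Delta show the derived state 'yes' for four-chambered heart, supporting them as a clade.
setae branched: derived state 'yes' in Eta only — an autapomorphy, so it tells us nothing about relationships among taxa.
Only Beta, Delta, and Epsilon show the derived state 'yes' for petiole constricted, supporting them as a clade.
Most parsimonious ingroup topology: ((((Beta,Delta),Epsilon),Zeta),Eta).
Eta is sister to the clade containing all other ingroup taxa, so it is the earliest-diverging (most basal) ingroup lineage.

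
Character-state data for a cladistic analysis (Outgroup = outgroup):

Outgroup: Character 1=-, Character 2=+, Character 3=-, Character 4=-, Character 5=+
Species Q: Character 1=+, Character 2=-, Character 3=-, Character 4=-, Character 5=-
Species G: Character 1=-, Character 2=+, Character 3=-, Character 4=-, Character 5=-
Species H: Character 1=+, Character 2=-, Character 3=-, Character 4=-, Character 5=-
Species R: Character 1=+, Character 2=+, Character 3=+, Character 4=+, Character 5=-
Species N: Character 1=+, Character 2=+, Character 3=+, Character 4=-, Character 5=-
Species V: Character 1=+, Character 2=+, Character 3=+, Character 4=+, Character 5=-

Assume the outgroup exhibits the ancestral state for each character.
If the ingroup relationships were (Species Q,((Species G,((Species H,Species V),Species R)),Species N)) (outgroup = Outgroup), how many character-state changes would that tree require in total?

Map each character onto (Species Q,((Species G,((Species H,Species V),Species R)),Species N)) (rooted by Outgroup) and count the minimum state changes it requires (Fitch parsimony):
Character 1: 2; Character 2: 2; Character 3: 3; Character 4: 2; Character 5: 1.
Total tree length = 10.

10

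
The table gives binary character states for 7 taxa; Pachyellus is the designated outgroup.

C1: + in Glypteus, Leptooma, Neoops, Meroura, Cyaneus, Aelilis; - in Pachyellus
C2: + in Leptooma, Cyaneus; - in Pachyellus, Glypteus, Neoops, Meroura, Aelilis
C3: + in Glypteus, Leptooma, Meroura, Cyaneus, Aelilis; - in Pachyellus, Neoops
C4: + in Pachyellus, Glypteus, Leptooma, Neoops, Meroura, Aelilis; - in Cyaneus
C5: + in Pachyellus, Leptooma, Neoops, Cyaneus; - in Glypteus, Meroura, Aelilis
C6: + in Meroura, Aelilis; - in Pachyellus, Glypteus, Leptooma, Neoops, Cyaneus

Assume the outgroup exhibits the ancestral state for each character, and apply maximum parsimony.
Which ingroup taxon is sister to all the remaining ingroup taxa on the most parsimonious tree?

Character polarity is set by the outgroup: the derived state is whichever differs from the outgroup's state, so for C4, C5 the derived state is '-', and for the remaining characters it is '+'.
C1 (derived state '+') is shared by all ingroup taxa — unites the whole ingroup.
C2: derived state '+' in Cyaneus and Leptooma only — synapomorphy for {Cyaneus, Leptooma}.
C3: derived state '+' in Aelilis, Cyaneus, Glypteus, Leptooma, and Meroura only — synapomorphy for {Aelilis, Cyaneus, Glypteus, Leptooma, Meroura}.
C4: derived state '-' in Cyaneus only — an autapomorphy, so it tells us nothing about relationships among taxa.
Only Aelilis, Glypteus, and Meroura show the derived state '-' for C5, supporting them as a clade.
C6 (derived state '+') is shared by Aelilis and Meroura — a synapomorphy uniting that clade.
Most parsimonious ingroup topology: ((((Meroura,Aelilis),Glypteus),(Leptooma,Cyaneus)),Neoops).
Neoops is sister to the clade containing all other ingroup taxa, so it is the earliest-diverging (most basal) ingroup lineage.

Neoops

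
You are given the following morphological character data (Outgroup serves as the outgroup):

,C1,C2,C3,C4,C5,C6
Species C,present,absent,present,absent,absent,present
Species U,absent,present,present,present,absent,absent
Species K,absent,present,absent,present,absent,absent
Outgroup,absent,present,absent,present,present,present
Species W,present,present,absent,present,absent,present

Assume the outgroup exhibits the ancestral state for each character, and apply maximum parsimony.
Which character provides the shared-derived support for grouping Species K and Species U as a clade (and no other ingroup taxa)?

Character polarity is set by the outgroup: the derived state is whichever differs from the outgroup's state, so for C2, C4, C5, C6 the derived state is 'absent', and for the remaining characters it is 'present'.
C1 (derived state 'present') is shared by Species C and Species W — a synapomorphy uniting that clade.
C2 (derived state 'absent') is unique to Species C (autapomorphy; uninformative for grouping).
C3 (state 'present') occurs in Species C and Species U but conflicts with the nesting implied by the other characters — most parsimoniously interpreted as homoplasy.
C4: derived state 'absent' in Species C only — an autapomorphy, so it tells us nothing about relationships among taxa.
C5 (derived state 'absent') is shared by all ingroup taxa — unites the whole ingroup.
C6: derived state 'absent' in Species K and Species U only — synapomorphy for {Species K, Species U}.
Most parsimonious ingroup topology: ((Species W,Species C),(Species U,Species K)).
The clade {Species K, Species U} is supported by C6: its derived state 'absent' occurs in exactly those taxa and in no other taxon (including the outgroup).

C6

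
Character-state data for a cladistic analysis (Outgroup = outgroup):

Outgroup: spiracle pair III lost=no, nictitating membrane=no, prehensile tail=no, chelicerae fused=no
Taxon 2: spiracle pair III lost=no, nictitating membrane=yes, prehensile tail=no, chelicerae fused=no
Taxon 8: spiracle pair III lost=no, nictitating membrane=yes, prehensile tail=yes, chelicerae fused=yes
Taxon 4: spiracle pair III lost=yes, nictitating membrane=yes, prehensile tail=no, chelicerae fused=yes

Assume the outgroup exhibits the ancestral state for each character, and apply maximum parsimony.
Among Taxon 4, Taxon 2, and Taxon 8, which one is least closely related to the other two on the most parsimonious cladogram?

The outgroup has state 'no' for every character, so 'yes' is the derived state throughout.
spiracle pair III lost (derived state 'yes') is unique to Taxon 4 (autapomorphy; uninformative for grouping).
All ingroup taxa share the derived state 'yes' for nictitating membrane; it defines the ingroup but does not resolve relationships within it.
prehensile tail (derived state 'yes') is unique to Taxon 8 (autapomorphy; uninformative for grouping).
chelicerae fused (derived state 'yes') is shared by Taxon 4 and Taxon 8 — a synapomorphy uniting that clade.
Most parsimonious ingroup topology: (Taxon 2,(Taxon 8,Taxon 4)).
Taxon 4 and Taxon 8 share a more recent common ancestor with each other than either does with Taxon 2, so Taxon 2 is the least closely related of the three.

Taxon 2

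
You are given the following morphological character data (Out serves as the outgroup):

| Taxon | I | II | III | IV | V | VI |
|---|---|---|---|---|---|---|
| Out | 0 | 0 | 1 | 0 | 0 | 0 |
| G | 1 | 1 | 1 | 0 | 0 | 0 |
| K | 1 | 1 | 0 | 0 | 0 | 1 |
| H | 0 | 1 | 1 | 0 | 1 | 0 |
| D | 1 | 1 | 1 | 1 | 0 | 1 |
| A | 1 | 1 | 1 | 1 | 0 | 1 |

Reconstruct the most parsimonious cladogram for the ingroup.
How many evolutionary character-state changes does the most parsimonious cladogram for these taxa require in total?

Character polarity is set by the outgroup: the derived state is whichever differs from the outgroup's state, so for III the derived state is '0', and for the remaining characters it is '1'.
I (derived state '1') is shared by A, D, G, and K — a synapomorphy uniting that clade.
All ingroup taxa share the derived state '1' for II; it defines the ingroup but does not resolve relationships within it.
III: derived state '0' in K only — an autapomorphy, so it tells us nothing about relationships among taxa.
IV (derived state '1') is shared by A and D — a synapomorphy uniting that clade.
V: derived state '1' in H only — an autapomorphy, so it tells us nothing about relationships among taxa.
VI (derived state '1') is shared by A, D, and K — a synapomorphy uniting that clade.
Most parsimonious ingroup topology: ((G,(K,(D,A))),H).
Changes per character on this tree: I: 1; II: 1; III: 1; IV: 1; V: 1; VI: 1.
Total = 6.

6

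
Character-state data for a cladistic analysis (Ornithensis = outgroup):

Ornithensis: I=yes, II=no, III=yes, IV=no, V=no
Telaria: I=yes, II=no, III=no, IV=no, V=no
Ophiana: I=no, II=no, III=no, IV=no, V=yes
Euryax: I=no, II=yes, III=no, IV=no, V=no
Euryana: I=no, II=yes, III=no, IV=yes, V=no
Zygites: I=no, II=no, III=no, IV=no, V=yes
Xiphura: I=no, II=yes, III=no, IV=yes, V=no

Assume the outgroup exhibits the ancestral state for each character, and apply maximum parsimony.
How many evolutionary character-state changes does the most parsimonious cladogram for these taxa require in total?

Character polarity is set by the outgroup: the derived state is whichever differs from the outgroup's state, so for I, III the derived state is 'no', and for the remaining characters it is 'yes'.
I: derived state 'no' in Euryana, Euryax, Ophiana, Xiphura, and Zygites only — synapomorphy for {Euryana, Euryax, Ophiana, Xiphura, Zygites}.
II: derived state 'yes' in Euryana, Euryax, and Xiphura only — synapomorphy for {Euryana, Euryax, Xiphura}.
All ingroup taxa share the derived state 'no' for III; it defines the ingroup but does not resolve relationships within it.
IV: derived state 'yes' in Euryana and Xiphura only — synapomorphy for {Euryana, Xiphura}.
Only Ophiana and Zygites show the derived state 'yes' for V, supporting them as a clade.
Most parsimonious ingroup topology: (Telaria,((Ophiana,Zygites),(Euryax,(Euryana,Xiphura)))).
Changes per character on this tree: I: 1; II: 1; III: 1; IV: 1; V: 1.
Total = 5.

5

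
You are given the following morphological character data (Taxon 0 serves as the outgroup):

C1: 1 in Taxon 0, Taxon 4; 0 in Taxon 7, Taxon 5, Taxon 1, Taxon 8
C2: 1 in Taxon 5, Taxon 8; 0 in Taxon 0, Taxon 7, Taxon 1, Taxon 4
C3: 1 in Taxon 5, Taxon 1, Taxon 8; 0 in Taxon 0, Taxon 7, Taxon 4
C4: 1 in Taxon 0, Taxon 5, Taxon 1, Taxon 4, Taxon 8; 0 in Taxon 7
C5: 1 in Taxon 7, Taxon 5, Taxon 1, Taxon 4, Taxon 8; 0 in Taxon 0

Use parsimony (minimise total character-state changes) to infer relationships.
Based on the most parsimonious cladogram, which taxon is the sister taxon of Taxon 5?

Taxon 8

Character polarity is set by the outgroup: the derived state is whichever differs from the outgroup's state, so for C1, C4 the derived state is '0', and for the remaining characters it is '1'.
C1: derived state '0' in Taxon 1, Taxon 5, Taxon 7, and Taxon 8 only — synapomorphy for {Taxon 1, Taxon 5, Taxon 7, Taxon 8}.
C2 (derived state '1') is shared by Taxon 5 and Taxon 8 — a synapomorphy uniting that clade.
Only Taxon 1, Taxon 5, and Taxon 8 show the derived state '1' for C3, supporting them as a clade.
C4 (derived state '0') is unique to Taxon 7 (autapomorphy; uninformative for grouping).
All ingroup taxa share the derived state '1' for C5; it defines the ingroup but does not resolve relationships within it.
Most parsimonious ingroup topology: ((Taxon 7,((Taxon 5,Taxon 8),Taxon 1)),Taxon 4).
Taxon 5 and Taxon 8 form a cherry on this tree, so they are sister taxa.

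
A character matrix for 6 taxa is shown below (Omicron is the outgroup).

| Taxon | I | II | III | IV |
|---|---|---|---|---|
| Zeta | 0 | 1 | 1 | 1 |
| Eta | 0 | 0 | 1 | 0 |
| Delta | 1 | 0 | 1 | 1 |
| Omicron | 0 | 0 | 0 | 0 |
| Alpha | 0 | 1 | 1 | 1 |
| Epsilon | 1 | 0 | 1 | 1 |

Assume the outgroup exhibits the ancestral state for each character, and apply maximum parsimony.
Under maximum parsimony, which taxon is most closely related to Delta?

The outgroup has state '0' for every character, so '1' is the derived state throughout.
I (derived state '1') is shared by Delta and Epsilon — a synapomorphy uniting that clade.
II: derived state '1' in Alpha and Zeta only — synapomorphy for {Alpha, Zeta}.
All ingroup taxa share the derived state '1' for III; it defines the ingroup but does not resolve relationships within it.
Only Alpha, Delta, Epsilon, and Zeta show the derived state '1' for IV, supporting them as a clade.
Most parsimonious ingroup topology: (Eta,((Epsilon,Delta),(Alpha,Zeta))).
Delta and Epsilon form a cherry on this tree, so they are sister taxa.

Epsilon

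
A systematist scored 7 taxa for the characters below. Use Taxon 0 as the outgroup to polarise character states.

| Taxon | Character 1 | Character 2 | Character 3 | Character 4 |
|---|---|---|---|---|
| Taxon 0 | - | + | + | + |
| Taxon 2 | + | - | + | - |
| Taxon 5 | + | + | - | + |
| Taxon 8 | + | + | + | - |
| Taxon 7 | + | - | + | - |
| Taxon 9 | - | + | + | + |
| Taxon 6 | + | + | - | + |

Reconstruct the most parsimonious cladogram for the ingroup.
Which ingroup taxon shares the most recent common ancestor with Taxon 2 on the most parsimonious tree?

Character polarity is set by the outgroup: the derived state is whichever differs from the outgroup's state, so for Character 2, Character 3, Character 4 the derived state is '-', and for the remaining characters it is '+'.
Character 1: derived state '+' in Taxon 2, Taxon 5, Taxon 6, Taxon 7, and Taxon 8 only — synapomorphy for {Taxon 2, Taxon 5, Taxon 6, Taxon 7, Taxon 8}.
Only Taxon 2 and Taxon 7 show the derived state '-' for Character 2, supporting them as a clade.
Only Taxon 5 and Taxon 6 show the derived state '-' for Character 3, supporting them as a clade.
Only Taxon 2, Taxon 7, and Taxon 8 show the derived state '-' for Character 4, supporting them as a clade.
Most parsimonious ingroup topology: ((((Taxon 2,Taxon 7),Taxon 8),(Taxon 5,Taxon 6)),Taxon 9).
Taxon 2 and Taxon 7 form a cherry on this tree, so they are sister taxa.

Taxon 7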